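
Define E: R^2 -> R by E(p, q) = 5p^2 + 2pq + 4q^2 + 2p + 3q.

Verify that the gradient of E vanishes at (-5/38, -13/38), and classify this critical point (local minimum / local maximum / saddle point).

∇E = (10p + 2q + 2, 2p + 8q + 3); substituting (-5/38, -13/38) gives ∇E = (0, 0), so (-5/38, -13/38) is indeed a critical point.
The Hessian of E is constant: H = [[10, 2], [2, 8]].
det(H) = 10·8 − 2² = 76.
det(H) > 0 and tr(H) = 18 > 0, so H is positive definite and the point is a local minimum.

local minimum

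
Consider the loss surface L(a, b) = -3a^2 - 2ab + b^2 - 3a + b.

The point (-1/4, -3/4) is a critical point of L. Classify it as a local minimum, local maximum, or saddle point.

The Hessian of L is constant: H = [[-6, -2], [-2, 2]].
det(H) = (-6)·2 − (-2)² = -16.
Since det(H) < 0, H is indefinite and the critical point is a saddle point.

saddle point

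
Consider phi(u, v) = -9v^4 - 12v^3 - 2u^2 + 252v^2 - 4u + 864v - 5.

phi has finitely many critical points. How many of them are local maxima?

2

phi separates as a function of u plus a function of v, so ∇phi=0 decouples.
∂phi/∂u = -4(u + 1) = 0 at u ∈ {-1}; ∂phi/∂v = -36(v - 4)(v + 2)(v + 3) = 0 at v ∈ {-3, -2, 4}.
The Hessian is diagonal: diag(phi_uu, phi_vv). Second derivatives: phi_uu(-1)=-4; phi_vv(-3)=-252, phi_vv(-2)=216, phi_vv(4)=-1512.
Local maxima occur where both diagonal entries negative: (-1, -3), (-1, 4). Count: 2.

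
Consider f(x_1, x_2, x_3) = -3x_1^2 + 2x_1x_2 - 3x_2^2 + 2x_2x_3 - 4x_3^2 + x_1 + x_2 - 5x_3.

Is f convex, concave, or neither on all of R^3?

concave

f is quadratic, so its Hessian is the constant matrix H = [[-6, 2, 0], [2, -6, 2], [0, 2, -8]].
Leading principal minors: -6, 32, -232.
Signs alternate −, +, − ⇒ H ≺ 0 ⇒ concave.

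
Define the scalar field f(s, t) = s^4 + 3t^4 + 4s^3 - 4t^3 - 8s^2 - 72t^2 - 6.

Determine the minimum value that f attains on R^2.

-774

f(s,t) separates as P(s) + Q(t) − 6, so its minimum is min P + min Q − 6.
P'(s) = 4s(s - 1)(s + 4) vanishes at s ∈ {-4, 0, 1}; Q'(t) = 12t(t - 4)(t + 3) vanishes at t ∈ {-3, 0, 4}.
Local minima of P (where P''>0): P(-4)=-128, P(1)=-3. Local minima of Q: Q(-3)=-297, Q(4)=-640.
So the global minimum of f is P(-4) + Q(4) − 6 = -128 − 640 − 6 = -774, attained at (-4, 4).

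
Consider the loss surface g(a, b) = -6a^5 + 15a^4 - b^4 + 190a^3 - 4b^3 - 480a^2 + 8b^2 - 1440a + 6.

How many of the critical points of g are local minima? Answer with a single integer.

g separates as a function of a plus a function of b, so ∇g=0 decouples.
∂g/∂a = -30(a - 4)(a - 3)(a + 1)(a + 4) = 0 at a ∈ {-4, -1, 3, 4}; ∂g/∂b = -4b(b - 1)(b + 4) = 0 at b ∈ {-4, 0, 1}.
The Hessian is diagonal: diag(g_aa, g_bb). Second derivatives: g_aa(-4)=5040, g_aa(-1)=-1800, g_aa(3)=840, g_aa(4)=-1200; g_bb(-4)=-80, g_bb(0)=16, g_bb(1)=-20.
Local minima occur where both diagonal entries positive: (-4, 0), (3, 0). Count: 2.

2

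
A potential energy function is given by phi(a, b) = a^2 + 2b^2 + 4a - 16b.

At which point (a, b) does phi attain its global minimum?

(-2, 4)

phi(a,b) separates as P(a) + Q(b), so its minimum is min P + min Q.
P'(a) = 2a + 4 vanishes at a ∈ {-2}; Q'(b) = 4b - 16 vanishes at b ∈ {4}.
Local minima of P (where P''>0): P(-2)=-4. Local minima of Q: Q(4)=-32.
So the global minimum of phi is P(-2) + Q(4) = -4 − 32 = -36, attained at (-2, 4).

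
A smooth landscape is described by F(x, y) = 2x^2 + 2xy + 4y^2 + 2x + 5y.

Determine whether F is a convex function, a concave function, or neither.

convex

F is quadratic, so its Hessian is the constant matrix H = [[4, 2], [2, 8]].
det(H) = 28, tr(H) = 12.
det(H) > 0 and tr(H) > 0, so H is positive definite everywhere: convex.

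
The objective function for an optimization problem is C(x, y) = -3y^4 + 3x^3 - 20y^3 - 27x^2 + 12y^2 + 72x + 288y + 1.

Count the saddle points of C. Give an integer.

C separates as a function of x plus a function of y, so ∇C=0 decouples.
∂C/∂x = 9(x - 4)(x - 2) = 0 at x ∈ {2, 4}; ∂C/∂y = -12(y - 2)(y + 3)(y + 4) = 0 at y ∈ {-4, -3, 2}.
The Hessian is diagonal: diag(C_xx, C_yy). Second derivatives: C_xx(2)=-18, C_xx(4)=18; C_yy(-4)=-72, C_yy(-3)=60, C_yy(2)=-360.
Saddle points occur where the two diagonal entries have opposite signs: (2, -3), (4, -4), (4, 2). Count: 3.

3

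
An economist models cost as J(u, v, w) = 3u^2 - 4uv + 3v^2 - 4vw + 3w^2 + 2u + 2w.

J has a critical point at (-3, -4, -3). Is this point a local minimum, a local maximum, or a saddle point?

local minimum

The Hessian is constant: H = [[6, -4, 0], [-4, 6, -4], [0, -4, 6]].
Leading principal minors: Δ₁ = 6, Δ₂ = 20, Δ₃ = 24.
All leading minors are positive, so H is positive definite: a local minimum.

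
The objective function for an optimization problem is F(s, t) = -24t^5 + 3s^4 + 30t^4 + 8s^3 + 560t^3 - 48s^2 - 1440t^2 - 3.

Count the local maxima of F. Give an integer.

2

F separates as a function of s plus a function of t, so ∇F=0 decouples.
∂F/∂s = 12s(s - 2)(s + 4) = 0 at s ∈ {-4, 0, 2}; ∂F/∂t = -120t(t - 3)(t - 2)(t + 4) = 0 at t ∈ {-4, 0, 2, 3}.
The Hessian is diagonal: diag(F_ss, F_tt). Second derivatives: F_ss(-4)=288, F_ss(0)=-96, F_ss(2)=144; F_tt(-4)=20160, F_tt(0)=-2880, F_tt(2)=1440, F_tt(3)=-2520.
Local maxima occur where both diagonal entries negative: (0, 0), (0, 3). Count: 2.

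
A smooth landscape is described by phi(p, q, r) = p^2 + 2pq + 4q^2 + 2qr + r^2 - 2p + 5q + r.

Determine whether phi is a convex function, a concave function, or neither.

phi is quadratic, so its Hessian is the constant matrix H = [[2, 2, 0], [2, 8, 2], [0, 2, 2]].
Leading principal minors: 2, 12, 16.
All positive ⇒ H ≻ 0 ⇒ convex.

convex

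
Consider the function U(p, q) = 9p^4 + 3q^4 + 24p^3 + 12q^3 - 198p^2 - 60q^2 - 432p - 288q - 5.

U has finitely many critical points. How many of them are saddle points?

4

U separates as a function of p plus a function of q, so ∇U=0 decouples.
∂U/∂p = 36(p - 3)(p + 1)(p + 4) = 0 at p ∈ {-4, -1, 3}; ∂U/∂q = 12(q - 3)(q + 2)(q + 4) = 0 at q ∈ {-4, -2, 3}.
The Hessian is diagonal: diag(U_pp, U_qq). Second derivatives: U_pp(-4)=756, U_pp(-1)=-432, U_pp(3)=1008; U_qq(-4)=168, U_qq(-2)=-120, U_qq(3)=420.
Saddle points occur where the two diagonal entries have opposite signs: (-4, -2), (-1, -4), (-1, 3), (3, -2). Count: 4.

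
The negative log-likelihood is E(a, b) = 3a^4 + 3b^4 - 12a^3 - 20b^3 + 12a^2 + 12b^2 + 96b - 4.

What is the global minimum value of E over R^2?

E(a,b) separates as P(a) + Q(b) − 4, so its minimum is min P + min Q − 4.
P'(a) = 12a(a - 2)(a - 1) vanishes at a ∈ {0, 1, 2}; Q'(b) = 12(b - 4)(b - 2)(b + 1) vanishes at b ∈ {-1, 2, 4}.
Local minima of P (where P''>0): P(0)=0, P(2)=0. Local minima of Q: Q(-1)=-61, Q(4)=64.
So the global minimum of E is P(0) + Q(-1) − 4 = 0 − 61 − 4 = -65, attained at (0, -1).

-65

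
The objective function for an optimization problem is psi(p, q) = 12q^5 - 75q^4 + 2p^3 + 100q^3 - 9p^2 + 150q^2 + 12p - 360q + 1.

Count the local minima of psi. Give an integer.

2

psi separates as a function of p plus a function of q, so ∇psi=0 decouples.
∂psi/∂p = 6(p - 2)(p - 1) = 0 at p ∈ {1, 2}; ∂psi/∂q = 60(q - 3)(q - 2)(q - 1)(q + 1) = 0 at q ∈ {-1, 1, 2, 3}.
The Hessian is diagonal: diag(psi_pp, psi_qq). Second derivatives: psi_pp(1)=-6, psi_pp(2)=6; psi_qq(-1)=-1440, psi_qq(1)=240, psi_qq(2)=-180, psi_qq(3)=480.
Local minima occur where both diagonal entries positive: (2, 1), (2, 3). Count: 2.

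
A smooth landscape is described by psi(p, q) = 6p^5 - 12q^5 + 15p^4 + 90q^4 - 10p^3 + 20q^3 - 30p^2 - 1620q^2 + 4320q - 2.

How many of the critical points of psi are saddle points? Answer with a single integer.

8

psi separates as a function of p plus a function of q, so ∇psi=0 decouples.
∂psi/∂p = 30p(p - 1)(p + 1)(p + 2) = 0 at p ∈ {-2, -1, 0, 1}; ∂psi/∂q = -60(q - 4)(q - 3)(q - 2)(q + 3) = 0 at q ∈ {-3, 2, 3, 4}.
The Hessian is diagonal: diag(psi_pp, psi_qq). Second derivatives: psi_pp(-2)=-180, psi_pp(-1)=60, psi_pp(0)=-60, psi_pp(1)=180; psi_qq(-3)=12600, psi_qq(2)=-600, psi_qq(3)=360, psi_qq(4)=-840.
Saddle points occur where the two diagonal entries have opposite signs: (-2, -3), (-2, 3), (-1, 2), (-1, 4), (0, -3), (0, 3), (1, 2), (1, 4). Count: 8.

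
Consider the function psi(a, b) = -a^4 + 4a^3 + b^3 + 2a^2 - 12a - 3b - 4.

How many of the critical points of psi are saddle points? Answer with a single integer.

psi separates as a function of a plus a function of b, so ∇psi=0 decouples.
∂psi/∂a = -4(a - 3)(a - 1)(a + 1) = 0 at a ∈ {-1, 1, 3}; ∂psi/∂b = 3(b - 1)(b + 1) = 0 at b ∈ {-1, 1}.
The Hessian is diagonal: diag(psi_aa, psi_bb). Second derivatives: psi_aa(-1)=-32, psi_aa(1)=16, psi_aa(3)=-32; psi_bb(-1)=-6, psi_bb(1)=6.
Saddle points occur where the two diagonal entries have opposite signs: (-1, 1), (1, -1), (3, 1). Count: 3.

3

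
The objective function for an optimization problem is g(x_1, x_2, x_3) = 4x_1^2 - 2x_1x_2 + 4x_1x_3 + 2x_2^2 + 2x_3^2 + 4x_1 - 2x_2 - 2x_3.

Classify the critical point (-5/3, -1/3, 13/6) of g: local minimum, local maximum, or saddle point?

local minimum

The Hessian is constant: H = [[8, -2, 4], [-2, 4, 0], [4, 0, 4]].
Leading principal minors: Δ₁ = 8, Δ₂ = 28, Δ₃ = 48.
All leading minors are positive, so H is positive definite: a local minimum.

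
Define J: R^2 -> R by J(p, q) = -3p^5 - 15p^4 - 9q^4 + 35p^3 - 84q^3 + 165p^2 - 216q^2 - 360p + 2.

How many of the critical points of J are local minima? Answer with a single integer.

J separates as a function of p plus a function of q, so ∇J=0 decouples.
∂J/∂p = -15(p - 2)(p - 1)(p + 3)(p + 4) = 0 at p ∈ {-4, -3, 1, 2}; ∂J/∂q = -36q(q + 3)(q + 4) = 0 at q ∈ {-4, -3, 0}.
The Hessian is diagonal: diag(J_pp, J_qq). Second derivatives: J_pp(-4)=450, J_pp(-3)=-300, J_pp(1)=300, J_pp(2)=-450; J_qq(-4)=-144, J_qq(-3)=108, J_qq(0)=-432.
Local minima occur where both diagonal entries positive: (-4, -3), (1, -3). Count: 2.

2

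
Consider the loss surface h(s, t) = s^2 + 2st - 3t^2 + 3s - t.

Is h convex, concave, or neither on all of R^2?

neither

h is quadratic, so its Hessian is the constant matrix H = [[2, 2], [2, -6]].
det(H) = -16, tr(H) = -4.
det(H) < 0, so H is indefinite: neither convex nor concave.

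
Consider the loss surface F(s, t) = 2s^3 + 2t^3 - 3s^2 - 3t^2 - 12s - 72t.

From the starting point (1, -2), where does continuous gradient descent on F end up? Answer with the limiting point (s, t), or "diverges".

F is separable, so gradient descent decouples: s follows -∂F/∂s, t follows -∂F/∂t.
∂F/∂s = 6(s - 2)(s + 1); at s=1 this is -12, so s increases.
∂F/∂t = 6(t - 4)(t + 3); at t=-2 this is -36, so t increases.
s converges to its nearest critical value 2 (a local min of the s-part); t converges to 4. The iterate converges to (2, 4).

(2, 4)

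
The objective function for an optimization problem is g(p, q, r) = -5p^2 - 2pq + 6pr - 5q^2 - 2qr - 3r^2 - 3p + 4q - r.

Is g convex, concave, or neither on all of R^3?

g is quadratic, so its Hessian is the constant matrix H = [[-10, -2, 6], [-2, -10, -2], [6, -2, -6]].
Leading principal minors: -10, 96, -128.
Signs alternate −, +, − ⇒ H ≺ 0 ⇒ concave.

concave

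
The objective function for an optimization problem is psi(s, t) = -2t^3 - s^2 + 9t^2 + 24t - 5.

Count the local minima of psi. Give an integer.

psi separates as a function of s plus a function of t, so ∇psi=0 decouples.
∂psi/∂s = -2s = 0 at s ∈ {0}; ∂psi/∂t = -6(t - 4)(t + 1) = 0 at t ∈ {-1, 4}.
The Hessian is diagonal: diag(psi_ss, psi_tt). Second derivatives: psi_ss(0)=-2; psi_tt(-1)=30, psi_tt(4)=-30.
Local minima occur where both diagonal entries positive: none. Count: 0.

0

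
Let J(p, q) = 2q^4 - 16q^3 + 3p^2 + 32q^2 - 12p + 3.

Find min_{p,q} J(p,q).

J(p,q) separates as A(p) + B(q) + 3, so its minimum is min A + min B + 3.
A'(p) = 6p - 12 vanishes at p ∈ {2}; B'(q) = 8q(q - 4)(q - 2) vanishes at q ∈ {0, 2, 4}.
Local minima of A (where A''>0): A(2)=-12. Local minima of B: B(0)=0, B(4)=0.
So the global minimum of J is A(2) + B(0) + 3 = -12 + 0 + 3 = -9, attained at (2, 0).

-9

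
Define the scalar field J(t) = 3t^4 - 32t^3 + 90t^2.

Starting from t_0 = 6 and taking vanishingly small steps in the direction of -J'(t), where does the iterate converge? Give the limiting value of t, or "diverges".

J'(t) = 12t(t - 5)(t - 3), so J'(6) = 216.
Gradient descent moves in the -J' direction, i.e. t is decreasing.
The nearest critical point in that direction is t = 5, where J'' = 120 > 0 (a local minimum). The iterate converges there.

5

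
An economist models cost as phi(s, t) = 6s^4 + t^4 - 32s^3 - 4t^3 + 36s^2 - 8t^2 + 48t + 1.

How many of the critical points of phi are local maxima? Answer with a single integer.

phi separates as a function of s plus a function of t, so ∇phi=0 decouples.
∂phi/∂s = 24s(s - 3)(s - 1) = 0 at s ∈ {0, 1, 3}; ∂phi/∂t = 4(t - 3)(t - 2)(t + 2) = 0 at t ∈ {-2, 2, 3}.
The Hessian is diagonal: diag(phi_ss, phi_tt). Second derivatives: phi_ss(0)=72, phi_ss(1)=-48, phi_ss(3)=144; phi_tt(-2)=80, phi_tt(2)=-16, phi_tt(3)=20.
Local maxima occur where both diagonal entries negative: (1, 2). Count: 1.

1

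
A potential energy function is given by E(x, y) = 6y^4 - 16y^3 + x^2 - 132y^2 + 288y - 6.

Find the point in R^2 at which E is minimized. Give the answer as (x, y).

(0, -3)

E(x,y) separates as P(x) + Q(y) − 6, so its minimum is min P + min Q − 6.
P'(x) = 2x vanishes at x ∈ {0}; Q'(y) = 24(y - 4)(y - 1)(y + 3) vanishes at y ∈ {-3, 1, 4}.
Local minima of P (where P''>0): P(0)=0. Local minima of Q: Q(-3)=-1134, Q(4)=-448.
So the global minimum of E is P(0) + Q(-3) − 6 = 0 − 1134 − 6 = -1140, attained at (0, -3).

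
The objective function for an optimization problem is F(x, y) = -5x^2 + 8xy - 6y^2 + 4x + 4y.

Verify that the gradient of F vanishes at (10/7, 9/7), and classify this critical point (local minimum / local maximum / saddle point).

local maximum

∇F = (-10x + 8y + 4, 8x - 12y + 4); substituting (10/7, 9/7) gives ∇F = (0, 0), so (10/7, 9/7) is indeed a critical point.
The Hessian of F is constant: H = [[-10, 8], [8, -12]].
det(H) = (-10)·(-12) − 8² = 56.
det(H) > 0 and tr(H) = -22 < 0, so H is negative definite and the point is a local maximum.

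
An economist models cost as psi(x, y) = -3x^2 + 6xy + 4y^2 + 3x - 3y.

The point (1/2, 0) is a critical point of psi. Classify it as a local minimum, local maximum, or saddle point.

The Hessian of psi is constant: H = [[-6, 6], [6, 8]].
det(H) = (-6)·8 − 6² = -84.
Since det(H) < 0, H is indefinite and the critical point is a saddle point.

saddle point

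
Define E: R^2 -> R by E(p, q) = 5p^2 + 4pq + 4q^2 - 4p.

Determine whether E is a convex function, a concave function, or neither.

convex

E is quadratic, so its Hessian is the constant matrix H = [[10, 4], [4, 8]].
det(H) = 64, tr(H) = 18.
det(H) > 0 and tr(H) > 0, so H is positive definite everywhere: convex.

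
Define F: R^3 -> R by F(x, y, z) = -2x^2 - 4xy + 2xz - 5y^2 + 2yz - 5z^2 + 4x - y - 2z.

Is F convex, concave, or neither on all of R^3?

F is quadratic, so its Hessian is the constant matrix H = [[-4, -4, 2], [-4, -10, 2], [2, 2, -10]].
Leading principal minors: -4, 24, -216.
Signs alternate −, +, − ⇒ H ≺ 0 ⇒ concave.

concave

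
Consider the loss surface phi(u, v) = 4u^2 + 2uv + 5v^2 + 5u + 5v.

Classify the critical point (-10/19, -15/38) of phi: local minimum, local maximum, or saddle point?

local minimum

The Hessian of phi is constant: H = [[8, 2], [2, 10]].
det(H) = 8·10 − 2² = 76.
det(H) > 0 and tr(H) = 18 > 0, so H is positive definite and the point is a local minimum.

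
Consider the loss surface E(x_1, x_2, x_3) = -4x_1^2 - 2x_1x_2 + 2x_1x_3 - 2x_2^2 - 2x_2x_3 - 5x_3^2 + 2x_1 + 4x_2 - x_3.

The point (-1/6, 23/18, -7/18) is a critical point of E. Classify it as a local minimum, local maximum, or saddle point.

local maximum

The Hessian is constant: H = [[-8, -2, 2], [-2, -4, -2], [2, -2, -10]].
Leading principal minors: Δ₁ = -8, Δ₂ = 28, Δ₃ = -216.
The minors alternate sign starting negative (−, +, −), so H is negative definite: a local maximum.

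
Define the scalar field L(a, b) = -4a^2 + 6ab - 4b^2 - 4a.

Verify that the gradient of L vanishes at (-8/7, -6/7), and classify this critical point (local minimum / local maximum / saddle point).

local maximum

∇L = (-8a + 6b - 4, 6a - 8b); substituting (-8/7, -6/7) gives ∇L = (0, 0), so (-8/7, -6/7) is indeed a critical point.
The Hessian of L is constant: H = [[-8, 6], [6, -8]].
det(H) = (-8)·(-8) − 6² = 28.
det(H) > 0 and tr(H) = -16 < 0, so H is negative definite and the point is a local maximum.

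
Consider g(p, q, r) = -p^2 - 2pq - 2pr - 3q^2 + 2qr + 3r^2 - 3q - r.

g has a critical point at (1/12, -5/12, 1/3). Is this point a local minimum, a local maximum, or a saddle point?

saddle point

The Hessian is constant: H = [[-2, -2, -2], [-2, -6, 2], [-2, 2, 6]].
Leading principal minors: Δ₁ = -2, Δ₂ = 8, Δ₃ = 96.
The minors fit neither the all-positive nor the alternating-sign pattern, so H is indefinite: a saddle point.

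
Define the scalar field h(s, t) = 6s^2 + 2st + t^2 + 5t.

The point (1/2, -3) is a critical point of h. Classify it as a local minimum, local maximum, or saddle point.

The Hessian of h is constant: H = [[12, 2], [2, 2]].
det(H) = 12·2 − 2² = 20.
det(H) > 0 and tr(H) = 14 > 0, so H is positive definite and the point is a local minimum.

local minimum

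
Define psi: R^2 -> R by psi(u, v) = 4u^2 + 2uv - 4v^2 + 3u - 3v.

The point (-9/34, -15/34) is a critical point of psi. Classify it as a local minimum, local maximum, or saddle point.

The Hessian of psi is constant: H = [[8, 2], [2, -8]].
det(H) = 8·(-8) − 2² = -68.
Since det(H) < 0, H is indefinite and the critical point is a saddle point.

saddle point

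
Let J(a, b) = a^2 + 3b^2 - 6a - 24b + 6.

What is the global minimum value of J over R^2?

-51

J(a,b) separates as P(a) + Q(b) + 6, so its minimum is min P + min Q + 6.
P'(a) = 2a - 6 vanishes at a ∈ {3}; Q'(b) = 6b - 24 vanishes at b ∈ {4}.
Local minima of P (where P''>0): P(3)=-9. Local minima of Q: Q(4)=-48.
So the global minimum of J is P(3) + Q(4) + 6 = -9 − 48 + 6 = -51, attained at (3, 4).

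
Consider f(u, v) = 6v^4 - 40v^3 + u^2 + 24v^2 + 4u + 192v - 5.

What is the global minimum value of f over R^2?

-131

f(u,v) separates as P(u) + Q(v) − 5, so its minimum is min P + min Q − 5.
P'(u) = 2u + 4 vanishes at u ∈ {-2}; Q'(v) = 24(v - 4)(v - 2)(v + 1) vanishes at v ∈ {-1, 2, 4}.
Local minima of P (where P''>0): P(-2)=-4. Local minima of Q: Q(-1)=-122, Q(4)=128.
So the global minimum of f is P(-2) + Q(-1) − 5 = -4 − 122 − 5 = -131, attained at (-2, -1).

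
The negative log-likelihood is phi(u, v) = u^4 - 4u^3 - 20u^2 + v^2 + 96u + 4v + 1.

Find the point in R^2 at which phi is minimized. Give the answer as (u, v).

phi(u,v) separates as P(u) + Q(v) + 1, so its minimum is min P + min Q + 1.
P'(u) = 4(u - 4)(u - 2)(u + 3) vanishes at u ∈ {-3, 2, 4}; Q'(v) = 2v + 4 vanishes at v ∈ {-2}.
Local minima of P (where P''>0): P(-3)=-279, P(4)=64. Local minima of Q: Q(-2)=-4.
So the global minimum of phi is P(-3) + Q(-2) + 1 = -279 − 4 + 1 = -282, attained at (-3, -2).

(-3, -2)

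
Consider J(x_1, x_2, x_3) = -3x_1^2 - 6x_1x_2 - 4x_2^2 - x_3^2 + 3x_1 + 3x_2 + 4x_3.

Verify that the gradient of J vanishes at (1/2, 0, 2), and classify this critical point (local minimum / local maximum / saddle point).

∇J = (-6x_1 - 6x_2 + 3, -6x_1 - 8x_2 + 3, -2x_3 + 4); substituting (1/2, 0, 2) gives ∇J = (0, 0, 0), so (1/2, 0, 2) is indeed a critical point.
The Hessian is constant: H = [[-6, -6, 0], [-6, -8, 0], [0, 0, -2]].
Leading principal minors: Δ₁ = -6, Δ₂ = 12, Δ₃ = -24.
The minors alternate sign starting negative (−, +, −), so H is negative definite: a local maximum.

local maximum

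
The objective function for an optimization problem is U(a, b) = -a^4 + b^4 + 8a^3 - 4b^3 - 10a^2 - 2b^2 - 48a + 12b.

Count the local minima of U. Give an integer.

U separates as a function of a plus a function of b, so ∇U=0 decouples.
∂U/∂a = -4(a - 4)(a - 3)(a + 1) = 0 at a ∈ {-1, 3, 4}; ∂U/∂b = 4(b - 3)(b - 1)(b + 1) = 0 at b ∈ {-1, 1, 3}.
The Hessian is diagonal: diag(U_aa, U_bb). Second derivatives: U_aa(-1)=-80, U_aa(3)=16, U_aa(4)=-20; U_bb(-1)=32, U_bb(1)=-16, U_bb(3)=32.
Local minima occur where both diagonal entries positive: (3, -1), (3, 3). Count: 2.

2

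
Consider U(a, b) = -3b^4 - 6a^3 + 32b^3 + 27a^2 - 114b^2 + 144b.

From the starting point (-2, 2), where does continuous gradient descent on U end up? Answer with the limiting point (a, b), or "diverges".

(0, 3)

U is separable, so gradient descent decouples: a follows -∂U/∂a, b follows -∂U/∂b.
∂U/∂a = -18a(a - 3); at a=-2 this is -180, so a increases.
∂U/∂b = -12(b - 4)(b - 3)(b - 1); at b=2 this is -24, so b increases.
a converges to its nearest critical value 0 (a local min of the a-part); b converges to 3. The iterate converges to (0, 3).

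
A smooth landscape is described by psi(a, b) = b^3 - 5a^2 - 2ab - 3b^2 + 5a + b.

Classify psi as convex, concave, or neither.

The term b^3 is cubic, so the Hessian is not constant.
∂²psi/∂b² = 6b - 6, which takes both signs as b varies (negative for sufficiently negative b). A diagonal entry of the Hessian changing sign means the Hessian is neither positive- nor negative-semidefinite on all of R^2.

neither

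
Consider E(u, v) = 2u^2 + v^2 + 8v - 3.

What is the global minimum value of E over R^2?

-19

E(u,v) separates as P(u) + Q(v) − 3, so its minimum is min P + min Q − 3.
P'(u) = 4u vanishes at u ∈ {0}; Q'(v) = 2v + 8 vanishes at v ∈ {-4}.
Local minima of P (where P''>0): P(0)=0. Local minima of Q: Q(-4)=-16.
So the global minimum of E is P(0) + Q(-4) − 3 = 0 − 16 − 3 = -19, attained at (0, -4).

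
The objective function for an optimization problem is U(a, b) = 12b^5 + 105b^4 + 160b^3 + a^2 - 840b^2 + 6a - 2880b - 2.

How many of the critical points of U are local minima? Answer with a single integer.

2

U separates as a function of a plus a function of b, so ∇U=0 decouples.
∂U/∂a = 2(a + 3) = 0 at a ∈ {-3}; ∂U/∂b = 60(b - 2)(b + 2)(b + 3)(b + 4) = 0 at b ∈ {-4, -3, -2, 2}.
The Hessian is diagonal: diag(U_aa, U_bb). Second derivatives: U_aa(-3)=2; U_bb(-4)=-720, U_bb(-3)=300, U_bb(-2)=-480, U_bb(2)=7200.
Local minima occur where both diagonal entries positive: (-3, -3), (-3, 2). Count: 2.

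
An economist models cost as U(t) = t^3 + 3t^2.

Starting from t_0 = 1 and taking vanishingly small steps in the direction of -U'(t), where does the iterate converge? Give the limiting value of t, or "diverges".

U'(t) = 3t(t + 2), so U'(1) = 9.
Gradient descent moves in the -U' direction, i.e. t is decreasing.
The nearest critical point in that direction is t = 0, where U'' = 6 > 0 (a local minimum). The iterate converges there.

0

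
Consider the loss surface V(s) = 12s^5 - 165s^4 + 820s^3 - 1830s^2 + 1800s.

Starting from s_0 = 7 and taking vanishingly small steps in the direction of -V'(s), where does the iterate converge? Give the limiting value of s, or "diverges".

5

V'(s) = 60(s - 5)(s - 3)(s - 2)(s - 1), so V'(7) = 14400.
Gradient descent moves in the -V' direction, i.e. s is decreasing.
The nearest critical point in that direction is s = 5, where V'' = 1440 > 0 (a local minimum). The iterate converges there.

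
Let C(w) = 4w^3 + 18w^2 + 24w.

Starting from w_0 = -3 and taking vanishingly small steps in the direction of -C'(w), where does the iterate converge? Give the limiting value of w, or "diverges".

diverges

C'(w) = 12(w + 1)(w + 2), so C'(-3) = 24.
Gradient descent moves in the -C' direction, i.e. w is decreasing.
There is no critical point below w=-3, and C' keeps the same sign, so the iterate runs off to −∞.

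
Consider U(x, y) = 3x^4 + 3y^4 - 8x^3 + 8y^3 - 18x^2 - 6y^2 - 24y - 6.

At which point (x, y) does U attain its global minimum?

(3, 1)

U(x,y) separates as P(x) + Q(y) − 6, so its minimum is min P + min Q − 6.
P'(x) = 12x(x - 3)(x + 1) vanishes at x ∈ {-1, 0, 3}; Q'(y) = 12(y - 1)(y + 1)(y + 2) vanishes at y ∈ {-2, -1, 1}.
Local minima of P (where P''>0): P(-1)=-7, P(3)=-135. Local minima of Q: Q(-2)=8, Q(1)=-19.
So the global minimum of U is P(3) + Q(1) − 6 = -135 − 19 − 6 = -160, attained at (3, 1).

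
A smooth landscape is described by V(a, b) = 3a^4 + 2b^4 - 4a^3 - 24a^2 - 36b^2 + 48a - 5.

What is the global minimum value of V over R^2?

V(a,b) separates as P(a) + Q(b) − 5, so its minimum is min P + min Q − 5.
P'(a) = 12(a - 2)(a - 1)(a + 2) vanishes at a ∈ {-2, 1, 2}; Q'(b) = 8b(b - 3)(b + 3) vanishes at b ∈ {-3, 0, 3}.
Local minima of P (where P''>0): P(-2)=-112, P(2)=16. Local minima of Q: Q(-3)=-162, Q(3)=-162.
So the global minimum of V is P(-2) + Q(-3) − 5 = -112 − 162 − 5 = -279, attained at (-2, -3).

-279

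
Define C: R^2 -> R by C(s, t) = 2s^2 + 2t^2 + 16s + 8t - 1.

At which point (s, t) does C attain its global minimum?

C(s,t) separates as P(s) + Q(t) − 1, so its minimum is min P + min Q − 1.
P'(s) = 4s + 16 vanishes at s ∈ {-4}; Q'(t) = 4(t + 2) vanishes at t ∈ {-2}.
Local minima of P (where P''>0): P(-4)=-32. Local minima of Q: Q(-2)=-8.
So the global minimum of C is P(-4) + Q(-2) − 1 = -32 − 8 − 1 = -41, attained at (-4, -2).

(-4, -2)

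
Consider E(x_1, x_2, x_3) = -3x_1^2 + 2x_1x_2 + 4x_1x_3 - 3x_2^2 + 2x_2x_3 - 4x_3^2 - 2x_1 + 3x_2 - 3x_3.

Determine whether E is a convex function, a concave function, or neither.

concave

E is quadratic, so its Hessian is the constant matrix H = [[-6, 2, 4], [2, -6, 2], [4, 2, -8]].
Leading principal minors: -6, 32, -104.
Signs alternate −, +, − ⇒ H ≺ 0 ⇒ concave.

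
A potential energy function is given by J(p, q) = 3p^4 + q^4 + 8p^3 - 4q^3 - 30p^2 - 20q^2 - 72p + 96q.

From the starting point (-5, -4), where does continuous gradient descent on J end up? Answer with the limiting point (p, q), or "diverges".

J is separable, so gradient descent decouples: p follows -∂J/∂p, q follows -∂J/∂q.
∂J/∂p = 12(p - 2)(p + 1)(p + 3); at p=-5 this is -672, so p increases.
∂J/∂q = 4(q - 4)(q - 2)(q + 3); at q=-4 this is -192, so q increases.
p converges to its nearest critical value -3 (a local min of the p-part); q converges to -3. The iterate converges to (-3, -3).

(-3, -3)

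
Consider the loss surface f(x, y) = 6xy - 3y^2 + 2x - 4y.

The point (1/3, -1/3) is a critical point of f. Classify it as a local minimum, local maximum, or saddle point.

saddle point

The Hessian of f is constant: H = [[0, 6], [6, -6]].
det(H) = 0·(-6) − 6² = -36.
Since det(H) < 0, H is indefinite and the critical point is a saddle point.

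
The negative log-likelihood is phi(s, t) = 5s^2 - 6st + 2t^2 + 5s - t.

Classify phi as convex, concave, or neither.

convex

phi is quadratic, so its Hessian is the constant matrix H = [[10, -6], [-6, 4]].
det(H) = 4, tr(H) = 14.
det(H) > 0 and tr(H) > 0, so H is positive definite everywhere: convex.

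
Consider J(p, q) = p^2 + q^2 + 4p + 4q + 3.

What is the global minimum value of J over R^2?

-5

J(p,q) separates as A(p) + B(q) + 3, so its minimum is min A + min B + 3.
A'(p) = 2p + 4 vanishes at p ∈ {-2}; B'(q) = 2q + 4 vanishes at q ∈ {-2}.
Local minima of A (where A''>0): A(-2)=-4. Local minima of B: B(-2)=-4.
So the global minimum of J is A(-2) + B(-2) + 3 = -4 − 4 + 3 = -5, attained at (-2, -2).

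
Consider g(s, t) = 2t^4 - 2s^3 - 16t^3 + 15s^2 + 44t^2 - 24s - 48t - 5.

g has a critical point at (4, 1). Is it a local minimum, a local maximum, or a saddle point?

saddle point

The mixed partial ∂²g/∂s∂t is 0, so the Hessian at any point is diag(g_ss, g_tt) = diag(6(-2s + 5), 8(3t^2 - 12t + 11)).
At (4, 1): H = diag(-18, 16).
The eigenvalues have opposite signs, so H is indefinite: a saddle point.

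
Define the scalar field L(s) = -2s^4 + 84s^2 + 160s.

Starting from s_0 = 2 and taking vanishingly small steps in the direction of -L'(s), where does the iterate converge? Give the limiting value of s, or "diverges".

L'(s) = -8(s - 5)(s + 1)(s + 4), so L'(2) = 432.
Gradient descent moves in the -L' direction, i.e. s is decreasing.
The nearest critical point in that direction is s = -1, where L'' = 144 > 0 (a local minimum). The iterate converges there.

-1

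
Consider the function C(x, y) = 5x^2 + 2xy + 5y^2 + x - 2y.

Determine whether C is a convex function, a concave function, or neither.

C is quadratic, so its Hessian is the constant matrix H = [[10, 2], [2, 10]].
det(H) = 96, tr(H) = 20.
det(H) > 0 and tr(H) > 0, so H is positive definite everywhere: convex.

convex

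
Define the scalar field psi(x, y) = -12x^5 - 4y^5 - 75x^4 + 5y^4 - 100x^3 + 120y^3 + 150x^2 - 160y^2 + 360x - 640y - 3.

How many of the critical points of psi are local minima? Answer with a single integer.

4

psi separates as a function of x plus a function of y, so ∇psi=0 decouples.
∂psi/∂x = -60(x - 1)(x + 1)(x + 2)(x + 3) = 0 at x ∈ {-3, -2, -1, 1}; ∂psi/∂y = -20(y - 4)(y - 2)(y + 1)(y + 4) = 0 at y ∈ {-4, -1, 2, 4}.
The Hessian is diagonal: diag(psi_xx, psi_yy). Second derivatives: psi_xx(-3)=480, psi_xx(-2)=-180, psi_xx(-1)=240, psi_xx(1)=-1440; psi_yy(-4)=2880, psi_yy(-1)=-900, psi_yy(2)=720, psi_yy(4)=-1600.
Local minima occur where both diagonal entries positive: (-3, -4), (-3, 2), (-1, -4), (-1, 2). Count: 4.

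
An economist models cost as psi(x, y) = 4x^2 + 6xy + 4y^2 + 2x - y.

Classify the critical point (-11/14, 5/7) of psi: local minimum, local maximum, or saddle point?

local minimum

The Hessian of psi is constant: H = [[8, 6], [6, 8]].
det(H) = 8·8 − 6² = 28.
det(H) > 0 and tr(H) = 16 > 0, so H is positive definite and the point is a local minimum.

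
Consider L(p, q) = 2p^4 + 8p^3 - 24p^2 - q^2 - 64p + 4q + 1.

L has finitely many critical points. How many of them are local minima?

L separates as a function of p plus a function of q, so ∇L=0 decouples.
∂L/∂p = 8(p - 2)(p + 1)(p + 4) = 0 at p ∈ {-4, -1, 2}; ∂L/∂q = -2(q - 2) = 0 at q ∈ {2}.
The Hessian is diagonal: diag(L_pp, L_qq). Second derivatives: L_pp(-4)=144, L_pp(-1)=-72, L_pp(2)=144; L_qq(2)=-2.
Local minima occur where both diagonal entries positive: none. Count: 0.

0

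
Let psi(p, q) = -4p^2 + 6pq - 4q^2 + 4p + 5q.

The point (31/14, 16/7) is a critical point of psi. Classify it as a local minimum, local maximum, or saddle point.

local maximum

The Hessian of psi is constant: H = [[-8, 6], [6, -8]].
det(H) = (-8)·(-8) − 6² = 28.
det(H) > 0 and tr(H) = -16 < 0, so H is negative definite and the point is a local maximum.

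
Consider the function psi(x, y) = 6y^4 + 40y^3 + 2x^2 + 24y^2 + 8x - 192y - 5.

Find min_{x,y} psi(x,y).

psi(x,y) separates as P(x) + Q(y) − 5, so its minimum is min P + min Q − 5.
P'(x) = 4x + 8 vanishes at x ∈ {-2}; Q'(y) = 24(y - 1)(y + 2)(y + 4) vanishes at y ∈ {-4, -2, 1}.
Local minima of P (where P''>0): P(-2)=-8. Local minima of Q: Q(-4)=128, Q(1)=-122.
So the global minimum of psi is P(-2) + Q(1) − 5 = -8 − 122 − 5 = -135, attained at (-2, 1).

-135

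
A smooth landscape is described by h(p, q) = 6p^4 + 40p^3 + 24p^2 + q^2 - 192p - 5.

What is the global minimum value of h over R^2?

h(p,q) separates as A(p) + B(q) − 5, so its minimum is min A + min B − 5.
A'(p) = 24(p - 1)(p + 2)(p + 4) vanishes at p ∈ {-4, -2, 1}; B'(q) = 2q vanishes at q ∈ {0}.
Local minima of A (where A''>0): A(-4)=128, A(1)=-122. Local minima of B: B(0)=0.
So the global minimum of h is A(1) + B(0) − 5 = -122 + 0 − 5 = -127, attained at (1, 0).

-127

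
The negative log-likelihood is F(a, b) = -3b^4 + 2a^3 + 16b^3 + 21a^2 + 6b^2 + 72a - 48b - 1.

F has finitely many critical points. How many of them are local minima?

F separates as a function of a plus a function of b, so ∇F=0 decouples.
∂F/∂a = 6(a + 3)(a + 4) = 0 at a ∈ {-4, -3}; ∂F/∂b = -12(b - 4)(b - 1)(b + 1) = 0 at b ∈ {-1, 1, 4}.
The Hessian is diagonal: diag(F_aa, F_bb). Second derivatives: F_aa(-4)=-6, F_aa(-3)=6; F_bb(-1)=-120, F_bb(1)=72, F_bb(4)=-180.
Local minima occur where both diagonal entries positive: (-3, 1). Count: 1.

1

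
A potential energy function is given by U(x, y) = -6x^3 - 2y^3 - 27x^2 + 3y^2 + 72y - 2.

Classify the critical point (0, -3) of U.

saddle point

The mixed partial ∂²U/∂x∂y is 0, so the Hessian at any point is diag(U_xx, U_yy) = diag(-18(2x + 3), 6(-2y + 1)).
At (0, -3): H = diag(-54, 42).
The eigenvalues have opposite signs, so H is indefinite: a saddle point.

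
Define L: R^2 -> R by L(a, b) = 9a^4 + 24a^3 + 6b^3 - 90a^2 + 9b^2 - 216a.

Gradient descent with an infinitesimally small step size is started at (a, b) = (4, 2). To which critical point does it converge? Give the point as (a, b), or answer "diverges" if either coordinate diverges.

L is separable, so gradient descent decouples: a follows -∂L/∂a, b follows -∂L/∂b.
∂L/∂a = 36(a - 2)(a + 1)(a + 3); at a=4 this is 2520, so a decreases.
∂L/∂b = 18b(b + 1); at b=2 this is 108, so b decreases.
a converges to its nearest critical value 2 (a local min of the a-part); b converges to 0. The iterate converges to (2, 0).

(2, 0)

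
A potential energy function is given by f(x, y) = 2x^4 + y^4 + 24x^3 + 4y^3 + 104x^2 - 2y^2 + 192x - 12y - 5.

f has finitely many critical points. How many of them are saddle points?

f separates as a function of x plus a function of y, so ∇f=0 decouples.
∂f/∂x = 8(x + 2)(x + 3)(x + 4) = 0 at x ∈ {-4, -3, -2}; ∂f/∂y = 4(y - 1)(y + 1)(y + 3) = 0 at y ∈ {-3, -1, 1}.
The Hessian is diagonal: diag(f_xx, f_yy). Second derivatives: f_xx(-4)=16, f_xx(-3)=-8, f_xx(-2)=16; f_yy(-3)=32, f_yy(-1)=-16, f_yy(1)=32.
Saddle points occur where the two diagonal entries have opposite signs: (-4, -1), (-3, -3), (-3, 1), (-2, -1). Count: 4.

4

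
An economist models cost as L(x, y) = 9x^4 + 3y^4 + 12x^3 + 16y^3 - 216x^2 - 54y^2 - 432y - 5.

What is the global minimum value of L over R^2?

-3032

L(x,y) separates as P(x) + Q(y) − 5, so its minimum is min P + min Q − 5.
P'(x) = 36x(x - 3)(x + 4) vanishes at x ∈ {-4, 0, 3}; Q'(y) = 12(y - 3)(y + 3)(y + 4) vanishes at y ∈ {-4, -3, 3}.
Local minima of P (where P''>0): P(-4)=-1920, P(3)=-891. Local minima of Q: Q(-4)=608, Q(3)=-1107.
So the global minimum of L is P(-4) + Q(3) − 5 = -1920 − 1107 − 5 = -3032, attained at (-4, 3).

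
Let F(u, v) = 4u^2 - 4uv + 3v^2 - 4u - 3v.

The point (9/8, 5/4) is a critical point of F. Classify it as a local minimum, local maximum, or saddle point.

local minimum

The Hessian of F is constant: H = [[8, -4], [-4, 6]].
det(H) = 8·6 − (-4)² = 32.
det(H) > 0 and tr(H) = 14 > 0, so H is positive definite and the point is a local minimum.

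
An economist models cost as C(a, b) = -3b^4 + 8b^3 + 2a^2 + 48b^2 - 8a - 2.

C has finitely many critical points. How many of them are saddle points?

C separates as a function of a plus a function of b, so ∇C=0 decouples.
∂C/∂a = 4(a - 2) = 0 at a ∈ {2}; ∂C/∂b = -12b(b - 4)(b + 2) = 0 at b ∈ {-2, 0, 4}.
The Hessian is diagonal: diag(C_aa, C_bb). Second derivatives: C_aa(2)=4; C_bb(-2)=-144, C_bb(0)=96, C_bb(4)=-288.
Saddle points occur where the two diagonal entries have opposite signs: (2, -2), (2, 4). Count: 2.

2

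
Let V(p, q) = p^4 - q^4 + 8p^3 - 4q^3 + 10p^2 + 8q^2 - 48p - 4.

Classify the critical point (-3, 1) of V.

local maximum

The mixed partial ∂²V/∂p∂q is 0, so the Hessian at any point is diag(V_pp, V_qq) = diag(4(3p^2 + 12p + 5), 4(-3q^2 - 6q + 4)).
At (-3, 1): H = diag(-16, -20).
Both eigenvalues are negative, so H is negative definite: a local maximum.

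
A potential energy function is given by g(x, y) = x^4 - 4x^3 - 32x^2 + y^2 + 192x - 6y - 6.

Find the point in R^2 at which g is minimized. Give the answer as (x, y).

g(x,y) separates as P(x) + Q(y) − 6, so its minimum is min P + min Q − 6.
P'(x) = 4(x - 4)(x - 3)(x + 4) vanishes at x ∈ {-4, 3, 4}; Q'(y) = 2y - 6 vanishes at y ∈ {3}.
Local minima of P (where P''>0): P(-4)=-768, P(4)=256. Local minima of Q: Q(3)=-9.
So the global minimum of g is P(-4) + Q(3) − 6 = -768 − 9 − 6 = -783, attained at (-4, 3).

(-4, 3)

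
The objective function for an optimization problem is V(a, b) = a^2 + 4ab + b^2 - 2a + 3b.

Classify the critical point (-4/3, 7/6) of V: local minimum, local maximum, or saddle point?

The Hessian of V is constant: H = [[2, 4], [4, 2]].
det(H) = 2·2 − 4² = -12.
Since det(H) < 0, H is indefinite and the critical point is a saddle point.

saddle point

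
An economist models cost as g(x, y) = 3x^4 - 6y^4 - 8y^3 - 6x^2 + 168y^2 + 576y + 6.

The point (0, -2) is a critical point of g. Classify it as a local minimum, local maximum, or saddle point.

The mixed partial ∂²g/∂x∂y is 0, so the Hessian at any point is diag(g_xx, g_yy) = diag(12(3x^2 - 1), 24(-3y^2 - 2y + 14)).
At (0, -2): H = diag(-12, 144).
The eigenvalues have opposite signs, so H is indefinite: a saddle point.

saddle point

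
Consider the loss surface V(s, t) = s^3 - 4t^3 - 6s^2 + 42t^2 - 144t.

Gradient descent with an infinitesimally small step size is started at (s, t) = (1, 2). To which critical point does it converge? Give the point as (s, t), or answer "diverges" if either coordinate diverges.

V is separable, so gradient descent decouples: s follows -∂V/∂s, t follows -∂V/∂t.
∂V/∂s = 3s(s - 4); at s=1 this is -9, so s increases.
∂V/∂t = -12(t - 4)(t - 3); at t=2 this is -24, so t increases.
s converges to its nearest critical value 4 (a local min of the s-part); t converges to 3. The iterate converges to (4, 3).

(4, 3)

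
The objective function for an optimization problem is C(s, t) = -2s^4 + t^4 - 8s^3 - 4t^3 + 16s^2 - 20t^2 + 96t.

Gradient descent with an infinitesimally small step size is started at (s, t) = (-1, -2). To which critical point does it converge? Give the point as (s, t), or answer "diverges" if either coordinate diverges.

(0, -3)

C is separable, so gradient descent decouples: s follows -∂C/∂s, t follows -∂C/∂t.
∂C/∂s = -8s(s - 1)(s + 4); at s=-1 this is -48, so s increases.
∂C/∂t = 4(t - 4)(t - 2)(t + 3); at t=-2 this is 96, so t decreases.
s converges to its nearest critical value 0 (a local min of the s-part); t converges to -3. The iterate converges to (0, -3).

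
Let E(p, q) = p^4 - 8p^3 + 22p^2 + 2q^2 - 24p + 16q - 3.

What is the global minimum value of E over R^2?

E(p,q) separates as A(p) + B(q) − 3, so its minimum is min A + min B − 3.
A'(p) = 4(p - 3)(p - 2)(p - 1) vanishes at p ∈ {1, 2, 3}; B'(q) = 4q + 16 vanishes at q ∈ {-4}.
Local minima of A (where A''>0): A(1)=-9, A(3)=-9. Local minima of B: B(-4)=-32.
So the global minimum of E is A(1) + B(-4) − 3 = -9 − 32 − 3 = -44, attained at (1, -4).

-44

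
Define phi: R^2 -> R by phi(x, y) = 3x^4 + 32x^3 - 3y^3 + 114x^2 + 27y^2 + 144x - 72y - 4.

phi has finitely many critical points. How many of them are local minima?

2

phi separates as a function of x plus a function of y, so ∇phi=0 decouples.
∂phi/∂x = 12(x + 1)(x + 3)(x + 4) = 0 at x ∈ {-4, -3, -1}; ∂phi/∂y = -9(y - 4)(y - 2) = 0 at y ∈ {2, 4}.
The Hessian is diagonal: diag(phi_xx, phi_yy). Second derivatives: phi_xx(-4)=36, phi_xx(-3)=-24, phi_xx(-1)=72; phi_yy(2)=18, phi_yy(4)=-18.
Local minima occur where both diagonal entries positive: (-4, 2), (-1, 2). Count: 2.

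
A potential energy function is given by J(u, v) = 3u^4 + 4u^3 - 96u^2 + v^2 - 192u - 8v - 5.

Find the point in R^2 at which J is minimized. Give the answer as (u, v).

J(u,v) separates as P(u) + Q(v) − 5, so its minimum is min P + min Q − 5.
P'(u) = 12(u - 4)(u + 1)(u + 4) vanishes at u ∈ {-4, -1, 4}; Q'(v) = 2v - 8 vanishes at v ∈ {4}.
Local minima of P (where P''>0): P(-4)=-256, P(4)=-1280. Local minima of Q: Q(4)=-16.
So the global minimum of J is P(4) + Q(4) − 5 = -1280 − 16 − 5 = -1301, attained at (4, 4).

(4, 4)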